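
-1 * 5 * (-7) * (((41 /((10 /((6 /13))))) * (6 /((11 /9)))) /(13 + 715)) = 0.45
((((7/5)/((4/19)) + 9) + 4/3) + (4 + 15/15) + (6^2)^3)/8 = 2800679/480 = 5834.75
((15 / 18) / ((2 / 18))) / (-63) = -5 / 42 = -0.12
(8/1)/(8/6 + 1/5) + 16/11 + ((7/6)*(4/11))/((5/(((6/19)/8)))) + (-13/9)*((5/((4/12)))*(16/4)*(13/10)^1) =-1389547/13110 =-105.99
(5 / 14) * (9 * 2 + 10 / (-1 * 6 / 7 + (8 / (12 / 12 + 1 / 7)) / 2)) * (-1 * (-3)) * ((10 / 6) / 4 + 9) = 227695 / 1036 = 219.78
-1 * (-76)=76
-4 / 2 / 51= -2 / 51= -0.04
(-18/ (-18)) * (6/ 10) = 3/ 5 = 0.60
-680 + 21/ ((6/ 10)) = -645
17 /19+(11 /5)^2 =2724 /475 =5.73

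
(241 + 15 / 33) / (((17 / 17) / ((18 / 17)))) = 47808 / 187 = 255.66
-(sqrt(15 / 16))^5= -225 * sqrt(15) / 1024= -0.85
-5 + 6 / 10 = -22 / 5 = -4.40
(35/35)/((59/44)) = 44/59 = 0.75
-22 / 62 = -0.35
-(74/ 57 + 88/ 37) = -7754/ 2109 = -3.68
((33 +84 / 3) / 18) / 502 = 0.01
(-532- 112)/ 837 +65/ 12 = 15559/ 3348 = 4.65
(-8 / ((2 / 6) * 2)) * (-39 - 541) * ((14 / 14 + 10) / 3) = 25520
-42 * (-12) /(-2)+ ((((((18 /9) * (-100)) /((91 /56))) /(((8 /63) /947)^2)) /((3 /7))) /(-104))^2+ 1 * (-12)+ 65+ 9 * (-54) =43111754922559826761385 /1827904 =23585349625888354.51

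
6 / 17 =0.35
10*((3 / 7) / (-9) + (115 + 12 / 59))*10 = 14267800 / 1239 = 11515.58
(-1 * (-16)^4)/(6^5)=-2048/243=-8.43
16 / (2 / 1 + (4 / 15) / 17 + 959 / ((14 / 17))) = 8160 / 594923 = 0.01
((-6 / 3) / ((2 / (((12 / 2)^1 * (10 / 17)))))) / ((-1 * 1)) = 3.53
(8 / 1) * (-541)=-4328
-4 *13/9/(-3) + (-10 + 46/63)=-1388/189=-7.34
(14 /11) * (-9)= -126 /11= -11.45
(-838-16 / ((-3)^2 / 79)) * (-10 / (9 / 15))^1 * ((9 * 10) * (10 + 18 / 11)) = 563584000 / 33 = 17078303.03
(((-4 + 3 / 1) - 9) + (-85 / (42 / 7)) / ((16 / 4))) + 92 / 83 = -24767 / 1992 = -12.43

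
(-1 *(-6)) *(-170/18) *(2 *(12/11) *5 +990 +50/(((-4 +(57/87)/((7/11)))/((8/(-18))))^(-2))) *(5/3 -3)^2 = -1329295642100/4079691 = -325832.43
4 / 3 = 1.33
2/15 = 0.13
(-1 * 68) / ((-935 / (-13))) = -52 / 55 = -0.95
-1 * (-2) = 2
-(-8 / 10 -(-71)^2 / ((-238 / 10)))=-125549 / 595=-211.01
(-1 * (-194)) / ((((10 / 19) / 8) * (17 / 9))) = 132696 / 85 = 1561.13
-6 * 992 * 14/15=-27776/5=-5555.20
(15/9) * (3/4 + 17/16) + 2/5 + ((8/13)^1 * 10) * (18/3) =125873/3120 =40.34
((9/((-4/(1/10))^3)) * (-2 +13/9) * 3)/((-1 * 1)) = -3/12800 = -0.00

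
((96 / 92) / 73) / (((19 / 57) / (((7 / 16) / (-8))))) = -63 / 26864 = -0.00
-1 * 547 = -547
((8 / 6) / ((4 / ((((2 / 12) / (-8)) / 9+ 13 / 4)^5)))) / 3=5436111489767243 / 135413275557888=40.14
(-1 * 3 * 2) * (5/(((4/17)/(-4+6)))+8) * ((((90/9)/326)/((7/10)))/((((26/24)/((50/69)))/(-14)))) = 6060000/48737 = 124.34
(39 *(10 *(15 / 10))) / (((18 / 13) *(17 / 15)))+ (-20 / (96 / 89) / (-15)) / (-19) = 8668187 / 23256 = 372.73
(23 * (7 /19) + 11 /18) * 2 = 3107 /171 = 18.17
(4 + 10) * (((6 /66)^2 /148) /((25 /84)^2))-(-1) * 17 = 47592821 /2798125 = 17.01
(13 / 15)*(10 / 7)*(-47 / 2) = -611 / 21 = -29.10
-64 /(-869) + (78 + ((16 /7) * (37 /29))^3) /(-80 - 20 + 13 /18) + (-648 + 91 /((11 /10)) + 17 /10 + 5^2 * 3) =-63593951469855273 /129906966845810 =-489.53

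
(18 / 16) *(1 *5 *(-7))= -315 / 8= -39.38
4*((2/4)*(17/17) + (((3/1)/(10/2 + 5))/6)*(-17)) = -7/5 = -1.40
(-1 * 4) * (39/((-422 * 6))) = 13/211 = 0.06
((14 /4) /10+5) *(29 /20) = 3103 /400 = 7.76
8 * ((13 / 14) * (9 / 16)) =117 / 28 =4.18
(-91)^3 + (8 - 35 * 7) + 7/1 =-753801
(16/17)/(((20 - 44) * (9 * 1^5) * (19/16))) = -32/8721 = -0.00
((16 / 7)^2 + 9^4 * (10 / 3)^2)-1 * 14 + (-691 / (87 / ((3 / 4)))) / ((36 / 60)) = 1242771865 / 17052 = 72881.30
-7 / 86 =-0.08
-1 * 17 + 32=15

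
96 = 96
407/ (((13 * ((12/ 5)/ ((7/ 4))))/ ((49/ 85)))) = 139601/ 10608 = 13.16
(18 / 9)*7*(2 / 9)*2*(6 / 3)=112 / 9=12.44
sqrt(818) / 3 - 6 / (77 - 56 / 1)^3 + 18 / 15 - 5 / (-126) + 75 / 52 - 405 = -322909001 / 802620 + sqrt(818) / 3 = -392.79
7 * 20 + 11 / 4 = 571 / 4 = 142.75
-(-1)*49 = 49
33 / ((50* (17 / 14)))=231 / 425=0.54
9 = 9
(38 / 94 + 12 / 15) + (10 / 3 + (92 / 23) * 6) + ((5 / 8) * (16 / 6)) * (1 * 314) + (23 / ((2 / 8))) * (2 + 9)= 1563.87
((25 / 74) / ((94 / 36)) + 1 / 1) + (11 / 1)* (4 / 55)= 16776 / 8695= 1.93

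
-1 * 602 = -602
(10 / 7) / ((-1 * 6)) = -5 / 21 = -0.24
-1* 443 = -443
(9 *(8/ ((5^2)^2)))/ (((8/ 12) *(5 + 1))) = 0.03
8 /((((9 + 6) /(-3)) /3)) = -24 /5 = -4.80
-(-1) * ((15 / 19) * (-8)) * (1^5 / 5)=-24 / 19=-1.26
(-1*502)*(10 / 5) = -1004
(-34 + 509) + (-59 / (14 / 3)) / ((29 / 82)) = 89168 / 203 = 439.25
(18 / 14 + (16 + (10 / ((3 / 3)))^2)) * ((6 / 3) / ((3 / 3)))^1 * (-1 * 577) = -947434 / 7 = -135347.71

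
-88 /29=-3.03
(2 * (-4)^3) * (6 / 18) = -128 / 3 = -42.67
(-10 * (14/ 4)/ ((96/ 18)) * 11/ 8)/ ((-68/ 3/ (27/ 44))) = 8505/ 34816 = 0.24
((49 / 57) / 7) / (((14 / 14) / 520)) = 3640 / 57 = 63.86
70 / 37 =1.89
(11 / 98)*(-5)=-55 / 98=-0.56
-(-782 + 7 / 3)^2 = -5470921 / 9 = -607880.11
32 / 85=0.38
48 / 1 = 48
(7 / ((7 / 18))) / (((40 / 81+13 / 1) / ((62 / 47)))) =1.76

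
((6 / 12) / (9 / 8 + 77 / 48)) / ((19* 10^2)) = 6 / 62225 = 0.00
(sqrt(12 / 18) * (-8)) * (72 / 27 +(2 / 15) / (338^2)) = -3046508 * sqrt(6) / 428415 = -17.42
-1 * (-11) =11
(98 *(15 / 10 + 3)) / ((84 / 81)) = 1701 / 4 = 425.25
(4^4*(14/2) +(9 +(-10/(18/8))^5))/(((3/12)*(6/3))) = 7894498/59049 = 133.69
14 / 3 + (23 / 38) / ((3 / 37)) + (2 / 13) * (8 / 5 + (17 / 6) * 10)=124019 / 7410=16.74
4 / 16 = 1 / 4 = 0.25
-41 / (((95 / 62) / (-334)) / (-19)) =-849028 / 5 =-169805.60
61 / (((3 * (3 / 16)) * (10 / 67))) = 32696 / 45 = 726.58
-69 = -69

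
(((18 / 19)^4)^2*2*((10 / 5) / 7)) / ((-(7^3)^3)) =-0.00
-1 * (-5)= 5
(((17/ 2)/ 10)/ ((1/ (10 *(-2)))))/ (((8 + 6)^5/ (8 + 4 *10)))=-51/ 33614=-0.00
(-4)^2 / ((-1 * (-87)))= 16 / 87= 0.18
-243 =-243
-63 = -63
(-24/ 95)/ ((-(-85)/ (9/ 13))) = -216/ 104975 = -0.00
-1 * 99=-99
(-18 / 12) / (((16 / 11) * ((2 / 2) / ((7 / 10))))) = -231 / 320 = -0.72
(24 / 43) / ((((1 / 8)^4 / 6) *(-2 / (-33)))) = 9732096 / 43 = 226327.81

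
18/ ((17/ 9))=162/ 17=9.53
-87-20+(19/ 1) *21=292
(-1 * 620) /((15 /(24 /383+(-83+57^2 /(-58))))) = 191377694 /33321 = 5743.46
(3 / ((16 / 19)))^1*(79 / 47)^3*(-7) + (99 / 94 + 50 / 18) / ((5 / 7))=-8451590581 / 74752560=-113.06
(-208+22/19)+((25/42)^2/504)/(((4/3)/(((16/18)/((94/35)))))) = -70378883665/340254432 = -206.84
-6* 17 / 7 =-102 / 7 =-14.57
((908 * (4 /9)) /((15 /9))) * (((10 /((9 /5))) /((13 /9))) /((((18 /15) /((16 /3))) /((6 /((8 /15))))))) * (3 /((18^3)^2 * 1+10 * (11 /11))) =908000 /221079521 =0.00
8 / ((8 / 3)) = 3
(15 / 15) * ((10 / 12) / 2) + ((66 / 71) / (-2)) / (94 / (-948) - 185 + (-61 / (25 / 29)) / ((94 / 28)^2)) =1788782118755 / 4268198796852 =0.42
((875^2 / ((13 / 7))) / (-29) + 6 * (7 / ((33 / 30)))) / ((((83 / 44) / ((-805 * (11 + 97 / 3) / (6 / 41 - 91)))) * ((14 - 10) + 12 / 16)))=-607521.01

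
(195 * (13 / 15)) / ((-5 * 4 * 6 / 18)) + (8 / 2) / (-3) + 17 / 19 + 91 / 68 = -118462 / 4845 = -24.45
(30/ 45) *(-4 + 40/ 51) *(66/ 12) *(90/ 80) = -451/ 34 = -13.26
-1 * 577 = -577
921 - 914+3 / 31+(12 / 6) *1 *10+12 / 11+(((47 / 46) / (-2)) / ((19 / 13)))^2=29496806909 / 1041926864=28.31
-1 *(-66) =66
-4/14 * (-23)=46/7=6.57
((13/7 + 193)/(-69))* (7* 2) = -2728/69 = -39.54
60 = 60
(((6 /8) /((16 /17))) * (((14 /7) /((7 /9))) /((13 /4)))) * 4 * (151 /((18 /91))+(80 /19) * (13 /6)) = 1036473 /532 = 1948.26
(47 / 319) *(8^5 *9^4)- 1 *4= 10104568580 / 319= 31675763.57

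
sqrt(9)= 3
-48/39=-16/13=-1.23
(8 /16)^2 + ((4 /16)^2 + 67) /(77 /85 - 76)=-65673 /102128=-0.64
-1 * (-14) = 14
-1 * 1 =-1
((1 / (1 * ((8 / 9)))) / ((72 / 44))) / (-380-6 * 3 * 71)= -11 / 26528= -0.00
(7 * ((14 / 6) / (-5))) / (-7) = 7 / 15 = 0.47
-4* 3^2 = -36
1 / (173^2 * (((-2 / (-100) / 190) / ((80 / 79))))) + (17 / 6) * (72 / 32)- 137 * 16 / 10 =-20097660583 / 94575640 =-212.50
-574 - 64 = -638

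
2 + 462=464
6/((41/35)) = 210/41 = 5.12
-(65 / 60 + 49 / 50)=-619 / 300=-2.06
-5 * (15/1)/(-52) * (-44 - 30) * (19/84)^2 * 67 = -22372975/61152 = -365.86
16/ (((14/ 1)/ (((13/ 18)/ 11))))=52/ 693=0.08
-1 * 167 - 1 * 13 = -180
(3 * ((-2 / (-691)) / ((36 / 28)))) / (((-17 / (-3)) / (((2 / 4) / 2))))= 7 / 23494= 0.00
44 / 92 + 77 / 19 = 1980 / 437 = 4.53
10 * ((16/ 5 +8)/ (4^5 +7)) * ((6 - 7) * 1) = -112/ 1031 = -0.11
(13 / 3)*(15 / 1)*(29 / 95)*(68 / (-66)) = -12818 / 627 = -20.44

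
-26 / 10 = -13 / 5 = -2.60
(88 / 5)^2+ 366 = 16894 / 25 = 675.76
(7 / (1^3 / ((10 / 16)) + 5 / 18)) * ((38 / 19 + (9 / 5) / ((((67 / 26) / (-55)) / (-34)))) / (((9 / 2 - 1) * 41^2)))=0.83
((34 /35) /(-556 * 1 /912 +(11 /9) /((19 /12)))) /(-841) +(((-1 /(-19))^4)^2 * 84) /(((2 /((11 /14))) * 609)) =-0.01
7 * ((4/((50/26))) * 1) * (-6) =-2184/25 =-87.36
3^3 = 27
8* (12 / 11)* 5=480 / 11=43.64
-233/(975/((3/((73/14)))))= -0.14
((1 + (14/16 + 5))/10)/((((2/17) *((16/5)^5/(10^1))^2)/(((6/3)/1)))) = 45654296875/4398046511104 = 0.01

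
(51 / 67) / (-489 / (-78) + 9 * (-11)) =-1326 / 161537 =-0.01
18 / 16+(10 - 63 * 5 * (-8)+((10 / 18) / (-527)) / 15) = 288123013 / 113832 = 2531.12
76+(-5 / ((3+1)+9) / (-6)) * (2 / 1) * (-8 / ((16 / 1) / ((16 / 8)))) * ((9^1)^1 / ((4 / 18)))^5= -5811275719 / 416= -13969412.79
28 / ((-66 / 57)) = -266 / 11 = -24.18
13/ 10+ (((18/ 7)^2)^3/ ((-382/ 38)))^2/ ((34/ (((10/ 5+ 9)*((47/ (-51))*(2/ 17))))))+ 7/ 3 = -1888669290172080471043/ 74423695921181182590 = -25.38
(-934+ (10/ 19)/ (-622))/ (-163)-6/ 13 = 65968141/ 12521171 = 5.27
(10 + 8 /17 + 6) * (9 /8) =315 /17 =18.53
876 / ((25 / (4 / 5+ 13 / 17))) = 116508 / 2125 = 54.83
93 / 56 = 1.66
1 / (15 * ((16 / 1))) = 1 / 240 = 0.00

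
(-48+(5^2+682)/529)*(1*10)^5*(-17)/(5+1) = 20982250000/1587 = 13221329.55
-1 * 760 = -760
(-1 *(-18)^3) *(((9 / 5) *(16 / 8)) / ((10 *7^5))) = 52488 / 420175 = 0.12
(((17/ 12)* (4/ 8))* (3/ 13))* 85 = 1445/ 104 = 13.89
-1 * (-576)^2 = -331776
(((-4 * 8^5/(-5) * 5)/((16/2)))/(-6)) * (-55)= 450560/3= 150186.67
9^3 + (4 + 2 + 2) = 737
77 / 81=0.95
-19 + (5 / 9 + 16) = -22 / 9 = -2.44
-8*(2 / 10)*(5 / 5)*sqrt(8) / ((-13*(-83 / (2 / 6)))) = -16*sqrt(2) / 16185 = -0.00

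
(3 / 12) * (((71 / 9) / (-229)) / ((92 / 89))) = -6319 / 758448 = -0.01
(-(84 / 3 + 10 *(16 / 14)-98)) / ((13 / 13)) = 410 / 7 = 58.57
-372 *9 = -3348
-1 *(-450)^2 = -202500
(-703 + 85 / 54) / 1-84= -42413 / 54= -785.43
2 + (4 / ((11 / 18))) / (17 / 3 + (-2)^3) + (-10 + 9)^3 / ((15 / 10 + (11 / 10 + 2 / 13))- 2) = -1149 / 539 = -2.13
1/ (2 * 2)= 1/ 4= 0.25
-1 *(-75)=75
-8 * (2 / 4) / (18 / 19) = -38 / 9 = -4.22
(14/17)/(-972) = -7/8262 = -0.00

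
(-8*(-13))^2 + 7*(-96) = 10144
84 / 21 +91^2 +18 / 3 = 8291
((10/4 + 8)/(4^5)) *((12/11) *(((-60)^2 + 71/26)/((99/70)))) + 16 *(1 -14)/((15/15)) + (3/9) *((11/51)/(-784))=-1083832944757/6037903872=-179.50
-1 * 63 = -63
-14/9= -1.56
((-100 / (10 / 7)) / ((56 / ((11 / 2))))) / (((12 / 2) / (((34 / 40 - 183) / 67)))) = 40073 / 12864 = 3.12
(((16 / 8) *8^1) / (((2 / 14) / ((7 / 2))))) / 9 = 392 / 9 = 43.56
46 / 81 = 0.57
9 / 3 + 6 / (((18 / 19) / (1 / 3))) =46 / 9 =5.11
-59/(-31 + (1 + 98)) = -59/68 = -0.87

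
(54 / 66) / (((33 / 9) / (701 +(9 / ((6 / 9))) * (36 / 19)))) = 33885 / 209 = 162.13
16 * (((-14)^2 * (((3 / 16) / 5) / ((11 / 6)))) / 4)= 882 / 55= 16.04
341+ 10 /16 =2733 /8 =341.62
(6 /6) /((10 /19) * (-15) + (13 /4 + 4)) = -76 /49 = -1.55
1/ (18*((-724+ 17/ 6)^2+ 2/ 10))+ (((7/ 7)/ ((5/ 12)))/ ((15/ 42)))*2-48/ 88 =331957661576/ 25744037275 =12.89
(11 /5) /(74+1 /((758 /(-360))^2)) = 1580051 /53309170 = 0.03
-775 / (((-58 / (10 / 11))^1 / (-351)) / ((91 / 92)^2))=-11263195125 / 2700016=-4171.53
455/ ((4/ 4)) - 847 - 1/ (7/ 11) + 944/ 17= -338.04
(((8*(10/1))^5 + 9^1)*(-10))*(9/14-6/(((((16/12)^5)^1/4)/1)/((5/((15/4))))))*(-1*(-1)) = 3644269724295/16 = 227766857768.44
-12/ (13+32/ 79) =-316/ 353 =-0.90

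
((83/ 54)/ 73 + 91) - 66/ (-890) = 159798311/ 1754190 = 91.10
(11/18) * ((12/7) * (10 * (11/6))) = 1210/63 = 19.21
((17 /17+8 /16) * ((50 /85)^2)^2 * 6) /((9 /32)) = 320000 /83521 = 3.83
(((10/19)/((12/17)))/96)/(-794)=-85/8689536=-0.00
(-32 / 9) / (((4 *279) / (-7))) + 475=475.02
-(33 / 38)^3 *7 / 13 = -251559 / 713336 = -0.35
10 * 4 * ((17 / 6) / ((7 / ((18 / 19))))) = 2040 / 133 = 15.34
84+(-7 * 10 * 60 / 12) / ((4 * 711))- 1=117851 / 1422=82.88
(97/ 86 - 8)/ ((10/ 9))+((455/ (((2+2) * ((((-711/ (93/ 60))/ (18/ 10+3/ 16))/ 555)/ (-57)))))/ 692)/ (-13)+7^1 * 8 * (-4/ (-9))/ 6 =-3.77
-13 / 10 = -1.30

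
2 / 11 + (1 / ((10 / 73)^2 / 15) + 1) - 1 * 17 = 172377 / 220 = 783.53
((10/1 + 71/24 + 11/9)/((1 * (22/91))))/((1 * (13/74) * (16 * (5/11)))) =264439/5760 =45.91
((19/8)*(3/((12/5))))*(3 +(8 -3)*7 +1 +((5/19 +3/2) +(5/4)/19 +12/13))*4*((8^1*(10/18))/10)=206255/936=220.36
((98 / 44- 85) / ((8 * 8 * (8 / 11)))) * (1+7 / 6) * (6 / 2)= -23673 / 2048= -11.56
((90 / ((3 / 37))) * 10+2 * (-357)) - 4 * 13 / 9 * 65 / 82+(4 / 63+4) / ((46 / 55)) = 617038424 / 59409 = 10386.28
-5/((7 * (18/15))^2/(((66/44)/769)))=-0.00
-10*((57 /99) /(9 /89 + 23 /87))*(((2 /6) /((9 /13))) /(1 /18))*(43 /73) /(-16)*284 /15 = 1946308871 /20452410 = 95.16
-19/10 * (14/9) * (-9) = 133/5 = 26.60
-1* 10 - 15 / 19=-205 / 19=-10.79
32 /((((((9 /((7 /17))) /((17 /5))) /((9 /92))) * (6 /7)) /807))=52724 /115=458.47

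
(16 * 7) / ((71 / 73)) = 8176 / 71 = 115.15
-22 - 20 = -42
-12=-12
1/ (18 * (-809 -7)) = -0.00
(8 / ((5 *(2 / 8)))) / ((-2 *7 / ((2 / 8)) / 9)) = -36 / 35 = -1.03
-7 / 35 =-1 / 5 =-0.20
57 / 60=19 / 20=0.95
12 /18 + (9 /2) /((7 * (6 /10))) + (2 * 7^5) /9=470815 /126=3736.63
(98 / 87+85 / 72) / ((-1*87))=-4817 / 181656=-0.03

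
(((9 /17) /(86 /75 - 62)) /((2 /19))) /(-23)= 12825 /3569048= 0.00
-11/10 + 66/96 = -0.41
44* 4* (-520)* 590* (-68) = 3671782400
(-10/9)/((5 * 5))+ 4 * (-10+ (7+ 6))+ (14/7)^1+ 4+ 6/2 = 943/45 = 20.96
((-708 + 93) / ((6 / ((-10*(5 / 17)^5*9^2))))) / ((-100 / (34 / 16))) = -10378125 / 2672672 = -3.88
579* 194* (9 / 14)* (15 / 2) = 7582005 / 14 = 541571.79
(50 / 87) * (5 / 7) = 250 / 609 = 0.41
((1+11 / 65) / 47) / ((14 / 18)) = 684 / 21385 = 0.03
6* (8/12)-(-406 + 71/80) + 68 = 38169/80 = 477.11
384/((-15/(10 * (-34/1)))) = 8704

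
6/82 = 0.07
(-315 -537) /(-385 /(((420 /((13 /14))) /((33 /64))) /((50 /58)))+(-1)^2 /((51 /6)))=501803008 /153551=3267.99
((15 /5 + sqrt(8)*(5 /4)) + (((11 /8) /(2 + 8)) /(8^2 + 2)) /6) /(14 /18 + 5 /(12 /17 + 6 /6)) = 250589 /309760 + 1305*sqrt(2) /1936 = 1.76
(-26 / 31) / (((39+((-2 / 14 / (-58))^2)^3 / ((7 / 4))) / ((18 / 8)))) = -458511376982539608 / 9475901790972485263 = -0.05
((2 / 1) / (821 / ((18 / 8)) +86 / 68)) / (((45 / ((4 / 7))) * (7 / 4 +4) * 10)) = 544 / 450973075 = 0.00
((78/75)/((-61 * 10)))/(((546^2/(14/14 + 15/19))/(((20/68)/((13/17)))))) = -0.00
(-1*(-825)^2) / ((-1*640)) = 136125 / 128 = 1063.48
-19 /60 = -0.32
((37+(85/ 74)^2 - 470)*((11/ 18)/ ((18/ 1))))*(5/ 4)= -43337855/ 2365632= -18.32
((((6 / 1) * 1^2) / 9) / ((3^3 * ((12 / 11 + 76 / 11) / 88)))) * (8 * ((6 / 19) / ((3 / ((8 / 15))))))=2816 / 23085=0.12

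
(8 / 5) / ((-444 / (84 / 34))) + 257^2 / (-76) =-207726233 / 239020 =-869.07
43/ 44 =0.98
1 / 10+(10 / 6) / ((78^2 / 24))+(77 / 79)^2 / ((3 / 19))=581257231 / 94925610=6.12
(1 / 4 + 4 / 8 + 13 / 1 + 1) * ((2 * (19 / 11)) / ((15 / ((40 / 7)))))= 4484 / 231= 19.41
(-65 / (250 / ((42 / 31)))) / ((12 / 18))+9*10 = 138681 / 1550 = 89.47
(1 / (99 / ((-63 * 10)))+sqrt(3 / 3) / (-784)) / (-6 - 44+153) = -54891 / 888272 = -0.06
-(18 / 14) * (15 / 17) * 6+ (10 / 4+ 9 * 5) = 40.69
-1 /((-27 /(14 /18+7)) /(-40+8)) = -2240 /243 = -9.22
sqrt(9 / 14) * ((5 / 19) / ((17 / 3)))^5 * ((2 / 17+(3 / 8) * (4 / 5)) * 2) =32349375 * sqrt(14) / 836738146486634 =0.00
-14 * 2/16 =-7/4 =-1.75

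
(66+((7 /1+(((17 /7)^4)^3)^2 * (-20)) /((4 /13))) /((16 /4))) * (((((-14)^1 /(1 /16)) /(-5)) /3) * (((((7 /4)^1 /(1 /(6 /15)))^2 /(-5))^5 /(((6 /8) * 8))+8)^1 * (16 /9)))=-6115030882413.48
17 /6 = 2.83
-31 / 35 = -0.89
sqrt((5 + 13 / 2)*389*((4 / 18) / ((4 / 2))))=sqrt(17894) / 6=22.29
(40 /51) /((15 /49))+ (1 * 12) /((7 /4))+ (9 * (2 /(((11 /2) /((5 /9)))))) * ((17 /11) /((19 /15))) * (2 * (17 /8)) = 46406237 /2462229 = 18.85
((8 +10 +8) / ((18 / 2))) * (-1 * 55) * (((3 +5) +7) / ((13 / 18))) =-3300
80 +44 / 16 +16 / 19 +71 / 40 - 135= -37721 / 760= -49.63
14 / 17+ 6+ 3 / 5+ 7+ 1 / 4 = 4989 / 340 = 14.67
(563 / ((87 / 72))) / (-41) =-13512 / 1189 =-11.36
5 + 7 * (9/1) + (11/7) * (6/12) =963/14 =68.79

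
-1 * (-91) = 91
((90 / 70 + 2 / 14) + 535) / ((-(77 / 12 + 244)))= -2.14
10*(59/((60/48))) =472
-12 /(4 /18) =-54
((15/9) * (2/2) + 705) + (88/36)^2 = 57724/81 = 712.64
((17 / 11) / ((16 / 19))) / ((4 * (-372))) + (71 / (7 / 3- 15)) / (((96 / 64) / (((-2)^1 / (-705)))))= -13838227 / 1169329920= -0.01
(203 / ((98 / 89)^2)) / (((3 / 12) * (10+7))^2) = 918836 / 99127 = 9.27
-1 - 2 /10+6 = 24 /5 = 4.80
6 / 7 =0.86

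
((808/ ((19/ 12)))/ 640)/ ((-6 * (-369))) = 101/ 280440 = 0.00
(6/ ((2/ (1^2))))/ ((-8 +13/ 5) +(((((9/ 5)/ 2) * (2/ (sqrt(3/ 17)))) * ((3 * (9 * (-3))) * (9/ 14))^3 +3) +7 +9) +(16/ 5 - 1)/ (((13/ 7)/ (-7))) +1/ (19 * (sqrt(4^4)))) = -11674360596091021920 * sqrt(51)/ 16812478937180639434053179 - 731910852800400/ 16812478937180639434053179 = -0.00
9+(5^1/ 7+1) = 75/ 7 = 10.71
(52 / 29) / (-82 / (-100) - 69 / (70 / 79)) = -2275 / 97759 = -0.02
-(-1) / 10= 1 / 10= 0.10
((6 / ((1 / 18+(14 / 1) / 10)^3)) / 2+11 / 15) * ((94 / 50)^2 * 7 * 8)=7117186059704 / 21075853125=337.69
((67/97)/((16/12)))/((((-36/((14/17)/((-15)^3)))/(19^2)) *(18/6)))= 169309/400707000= 0.00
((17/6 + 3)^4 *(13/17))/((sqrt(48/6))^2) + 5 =20389405/176256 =115.68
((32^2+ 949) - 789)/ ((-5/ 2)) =-2368/ 5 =-473.60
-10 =-10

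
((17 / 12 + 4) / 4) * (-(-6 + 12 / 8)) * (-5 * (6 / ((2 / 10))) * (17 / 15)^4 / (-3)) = 1085773 / 2160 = 502.67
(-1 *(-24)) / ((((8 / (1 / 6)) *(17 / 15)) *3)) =5 / 34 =0.15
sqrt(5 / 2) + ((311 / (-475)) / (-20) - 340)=-3229689 / 9500 + sqrt(10) / 2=-338.39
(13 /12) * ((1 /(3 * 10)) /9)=13 /3240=0.00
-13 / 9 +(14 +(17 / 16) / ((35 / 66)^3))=15188111 / 771750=19.68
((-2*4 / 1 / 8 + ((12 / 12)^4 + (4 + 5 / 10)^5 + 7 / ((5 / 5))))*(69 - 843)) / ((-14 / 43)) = 986361993 / 224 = 4403401.75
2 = 2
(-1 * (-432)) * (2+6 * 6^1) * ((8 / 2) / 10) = 32832 / 5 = 6566.40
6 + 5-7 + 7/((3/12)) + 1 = 33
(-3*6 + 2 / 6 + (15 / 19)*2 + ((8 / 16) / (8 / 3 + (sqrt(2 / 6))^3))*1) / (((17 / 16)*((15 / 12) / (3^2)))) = -6646848 / 61693 - 864*sqrt(3) / 16235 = -107.83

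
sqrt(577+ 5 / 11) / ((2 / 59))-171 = -171+ 118 * sqrt(4367) / 11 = 537.89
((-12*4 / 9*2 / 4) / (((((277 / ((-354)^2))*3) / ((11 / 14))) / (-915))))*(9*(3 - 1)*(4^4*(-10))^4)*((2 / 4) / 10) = 21669064178254479360000 / 1939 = 11175381216222011015.99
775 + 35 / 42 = 4655 / 6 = 775.83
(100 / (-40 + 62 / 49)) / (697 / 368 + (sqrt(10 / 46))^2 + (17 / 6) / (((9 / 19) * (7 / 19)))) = -170402400 / 1210981889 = -0.14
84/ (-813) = -28/ 271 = -0.10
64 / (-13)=-64 / 13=-4.92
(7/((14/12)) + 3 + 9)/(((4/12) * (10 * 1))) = 27/5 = 5.40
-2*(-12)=24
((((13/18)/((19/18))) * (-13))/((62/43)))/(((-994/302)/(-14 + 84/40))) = -18654389/836380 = -22.30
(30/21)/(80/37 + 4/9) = 0.55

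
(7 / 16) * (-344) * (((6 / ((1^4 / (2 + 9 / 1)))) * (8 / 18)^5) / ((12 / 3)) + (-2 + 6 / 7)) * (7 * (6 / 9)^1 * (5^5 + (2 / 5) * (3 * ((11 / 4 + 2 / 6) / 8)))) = 222095615287 / 118098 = 1880604.37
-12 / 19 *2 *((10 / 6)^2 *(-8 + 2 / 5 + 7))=40 / 19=2.11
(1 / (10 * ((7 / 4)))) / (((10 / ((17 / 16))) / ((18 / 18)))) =17 / 2800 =0.01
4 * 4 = 16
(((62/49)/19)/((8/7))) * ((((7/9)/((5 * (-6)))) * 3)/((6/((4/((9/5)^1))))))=-31/18468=-0.00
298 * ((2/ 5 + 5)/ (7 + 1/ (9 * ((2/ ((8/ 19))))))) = 1375866/ 6005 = 229.12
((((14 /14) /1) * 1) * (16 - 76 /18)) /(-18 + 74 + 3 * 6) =53 /333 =0.16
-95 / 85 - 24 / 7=-541 / 119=-4.55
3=3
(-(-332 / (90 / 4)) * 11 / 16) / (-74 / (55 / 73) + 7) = -10043 / 90306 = -0.11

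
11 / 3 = 3.67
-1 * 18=-18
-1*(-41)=41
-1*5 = -5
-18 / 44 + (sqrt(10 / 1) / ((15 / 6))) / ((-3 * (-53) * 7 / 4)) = -9 / 22 + 8 * sqrt(10) / 5565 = -0.40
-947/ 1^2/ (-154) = 947/ 154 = 6.15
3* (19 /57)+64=65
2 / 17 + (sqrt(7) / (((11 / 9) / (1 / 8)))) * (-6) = 2 / 17 - 27 * sqrt(7) / 44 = -1.51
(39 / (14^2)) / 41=39 / 8036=0.00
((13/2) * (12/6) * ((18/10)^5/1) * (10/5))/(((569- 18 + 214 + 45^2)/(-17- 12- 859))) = -75740184/484375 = -156.37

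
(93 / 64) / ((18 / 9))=93 / 128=0.73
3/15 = 1/5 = 0.20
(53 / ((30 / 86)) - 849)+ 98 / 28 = -20807 / 30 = -693.57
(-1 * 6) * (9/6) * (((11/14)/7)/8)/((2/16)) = -99/98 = -1.01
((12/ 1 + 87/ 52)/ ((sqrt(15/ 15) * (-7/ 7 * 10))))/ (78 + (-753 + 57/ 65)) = 237/ 116848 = 0.00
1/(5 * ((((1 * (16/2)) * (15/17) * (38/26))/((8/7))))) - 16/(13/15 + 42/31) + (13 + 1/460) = 5519169091/947984100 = 5.82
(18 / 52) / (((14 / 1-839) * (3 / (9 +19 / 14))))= -29 / 20020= -0.00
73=73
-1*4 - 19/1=-23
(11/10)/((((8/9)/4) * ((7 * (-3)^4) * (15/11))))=121/18900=0.01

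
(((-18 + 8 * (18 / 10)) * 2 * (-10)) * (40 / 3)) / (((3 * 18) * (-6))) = -80 / 27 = -2.96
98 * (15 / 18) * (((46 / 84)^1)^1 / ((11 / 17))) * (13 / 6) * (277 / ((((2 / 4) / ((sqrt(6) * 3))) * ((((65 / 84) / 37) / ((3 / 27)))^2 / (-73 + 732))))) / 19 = 596843488.04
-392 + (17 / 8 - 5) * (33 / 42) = -44157 / 112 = -394.26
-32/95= -0.34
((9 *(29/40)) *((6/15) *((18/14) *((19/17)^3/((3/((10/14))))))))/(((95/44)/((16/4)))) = 12437172/6018425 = 2.07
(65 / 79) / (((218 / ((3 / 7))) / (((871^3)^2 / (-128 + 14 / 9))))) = -766277459728739105355 / 137190452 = -5585501385539.13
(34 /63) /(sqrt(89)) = 34 * sqrt(89) /5607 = 0.06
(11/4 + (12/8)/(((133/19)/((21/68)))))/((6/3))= 383/272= 1.41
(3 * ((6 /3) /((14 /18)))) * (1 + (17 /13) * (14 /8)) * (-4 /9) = -1026 /91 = -11.27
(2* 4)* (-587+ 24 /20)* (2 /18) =-23432 /45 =-520.71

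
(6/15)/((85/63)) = 0.30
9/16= 0.56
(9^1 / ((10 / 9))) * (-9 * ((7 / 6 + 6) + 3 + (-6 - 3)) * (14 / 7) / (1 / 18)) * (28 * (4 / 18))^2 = -592704 / 5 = -118540.80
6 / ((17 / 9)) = 3.18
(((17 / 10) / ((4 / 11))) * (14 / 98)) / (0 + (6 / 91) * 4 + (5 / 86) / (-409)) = 42753997 / 16874420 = 2.53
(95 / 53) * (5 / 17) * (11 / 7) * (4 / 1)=20900 / 6307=3.31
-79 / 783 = -0.10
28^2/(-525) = -112/75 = -1.49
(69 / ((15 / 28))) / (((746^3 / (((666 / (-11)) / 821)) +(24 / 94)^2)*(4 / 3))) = -50756193 / 2957944419377300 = -0.00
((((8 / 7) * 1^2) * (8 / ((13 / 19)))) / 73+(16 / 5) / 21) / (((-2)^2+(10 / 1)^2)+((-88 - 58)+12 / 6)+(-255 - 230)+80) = -33424 / 44342025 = -0.00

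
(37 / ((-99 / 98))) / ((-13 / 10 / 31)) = 1124060 / 1287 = 873.40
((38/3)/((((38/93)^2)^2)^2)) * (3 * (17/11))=95128907643056817/1258571408512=75584.83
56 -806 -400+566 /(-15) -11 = -17981 /15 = -1198.73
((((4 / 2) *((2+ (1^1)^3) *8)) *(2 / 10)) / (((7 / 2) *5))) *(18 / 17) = 1728 / 2975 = 0.58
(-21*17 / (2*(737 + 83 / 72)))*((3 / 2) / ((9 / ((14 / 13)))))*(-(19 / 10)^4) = 977016537 / 1727277500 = 0.57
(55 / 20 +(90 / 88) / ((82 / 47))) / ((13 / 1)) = 12037 / 46904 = 0.26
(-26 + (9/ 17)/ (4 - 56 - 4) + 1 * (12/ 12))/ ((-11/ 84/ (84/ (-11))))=-2999934/ 2057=-1458.40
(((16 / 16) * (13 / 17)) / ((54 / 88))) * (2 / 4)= 286 / 459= 0.62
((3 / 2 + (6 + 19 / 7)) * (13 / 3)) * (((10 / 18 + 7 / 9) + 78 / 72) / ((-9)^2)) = 53911 / 40824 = 1.32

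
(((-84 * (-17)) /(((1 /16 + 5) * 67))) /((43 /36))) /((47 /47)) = 30464 /8643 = 3.52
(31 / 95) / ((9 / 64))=1984 / 855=2.32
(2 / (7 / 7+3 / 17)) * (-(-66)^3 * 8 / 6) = 3258288 / 5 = 651657.60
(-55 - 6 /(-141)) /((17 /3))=-7749 /799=-9.70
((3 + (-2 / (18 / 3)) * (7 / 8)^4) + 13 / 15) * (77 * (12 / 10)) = 17368351 / 51200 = 339.23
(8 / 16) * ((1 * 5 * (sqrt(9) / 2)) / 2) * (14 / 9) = 35 / 12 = 2.92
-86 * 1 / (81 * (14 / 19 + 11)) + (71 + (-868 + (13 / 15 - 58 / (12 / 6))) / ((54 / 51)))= -70033738 / 90315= -775.44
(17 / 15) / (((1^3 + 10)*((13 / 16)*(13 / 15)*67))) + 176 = 21921600 / 124553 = 176.00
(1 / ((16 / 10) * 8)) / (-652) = -5 / 41728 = -0.00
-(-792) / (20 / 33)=6534 / 5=1306.80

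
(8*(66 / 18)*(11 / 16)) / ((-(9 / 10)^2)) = -6050 / 243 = -24.90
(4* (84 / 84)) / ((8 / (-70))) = -35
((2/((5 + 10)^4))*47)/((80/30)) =47/67500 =0.00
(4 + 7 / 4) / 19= 23 / 76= 0.30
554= 554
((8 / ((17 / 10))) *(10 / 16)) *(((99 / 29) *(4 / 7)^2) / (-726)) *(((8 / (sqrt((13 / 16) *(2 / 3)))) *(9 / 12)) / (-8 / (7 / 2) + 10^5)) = -100 *sqrt(78) / 2398869473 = -0.00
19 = 19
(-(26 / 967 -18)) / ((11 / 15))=23700 / 967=24.51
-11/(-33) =1/3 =0.33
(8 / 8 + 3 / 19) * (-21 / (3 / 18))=-2772 / 19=-145.89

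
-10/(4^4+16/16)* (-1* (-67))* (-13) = 8710/257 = 33.89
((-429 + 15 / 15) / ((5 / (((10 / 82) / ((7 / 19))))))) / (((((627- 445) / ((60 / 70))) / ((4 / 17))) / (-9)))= 878256 / 3107923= 0.28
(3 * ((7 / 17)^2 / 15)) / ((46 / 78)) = 1911 / 33235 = 0.06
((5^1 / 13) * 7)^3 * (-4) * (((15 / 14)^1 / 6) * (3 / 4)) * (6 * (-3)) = 826875 / 4394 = 188.18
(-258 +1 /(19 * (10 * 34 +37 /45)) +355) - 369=-79261571 /291403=-272.00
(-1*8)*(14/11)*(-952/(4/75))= 1999200/11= 181745.45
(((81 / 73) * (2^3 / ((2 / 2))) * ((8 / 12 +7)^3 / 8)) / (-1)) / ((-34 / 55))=2007555 / 2482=808.85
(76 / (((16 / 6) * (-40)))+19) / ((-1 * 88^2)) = -0.00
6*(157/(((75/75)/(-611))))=-575562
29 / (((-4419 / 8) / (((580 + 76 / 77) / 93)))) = -3459584 / 10548153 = -0.33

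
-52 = -52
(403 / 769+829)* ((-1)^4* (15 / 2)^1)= 4784280 / 769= 6221.43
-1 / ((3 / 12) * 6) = -2 / 3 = -0.67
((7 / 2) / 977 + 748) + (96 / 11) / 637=10241611777 / 13691678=748.02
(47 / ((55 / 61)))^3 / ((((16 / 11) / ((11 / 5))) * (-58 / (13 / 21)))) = -306356028719 / 133980000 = -2286.58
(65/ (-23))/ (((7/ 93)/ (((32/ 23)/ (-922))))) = 96720/ 1707083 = 0.06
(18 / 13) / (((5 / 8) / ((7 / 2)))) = 7.75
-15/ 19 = -0.79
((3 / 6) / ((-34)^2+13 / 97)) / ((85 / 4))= 194 / 9532325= 0.00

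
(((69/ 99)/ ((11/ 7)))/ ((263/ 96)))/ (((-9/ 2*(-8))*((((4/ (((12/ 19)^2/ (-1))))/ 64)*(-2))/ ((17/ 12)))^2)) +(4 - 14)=-41090886262/ 4147205183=-9.91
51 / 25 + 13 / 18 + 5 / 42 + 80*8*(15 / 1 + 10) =25204538 / 1575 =16002.88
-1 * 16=-16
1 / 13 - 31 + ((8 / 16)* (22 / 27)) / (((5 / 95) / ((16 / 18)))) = -75950 / 3159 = -24.04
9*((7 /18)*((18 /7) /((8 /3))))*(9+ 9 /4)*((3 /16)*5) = 18225 /512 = 35.60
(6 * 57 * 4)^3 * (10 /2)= 12800540160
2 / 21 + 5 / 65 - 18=-4867 / 273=-17.83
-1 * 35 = -35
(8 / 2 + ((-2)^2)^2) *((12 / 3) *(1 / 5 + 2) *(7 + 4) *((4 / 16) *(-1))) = -484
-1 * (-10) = 10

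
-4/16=-1/4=-0.25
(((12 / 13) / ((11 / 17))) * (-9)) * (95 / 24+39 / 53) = -913563 / 15158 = -60.27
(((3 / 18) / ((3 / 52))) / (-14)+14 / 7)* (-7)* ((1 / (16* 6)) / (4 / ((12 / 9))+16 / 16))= -113 / 3456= -0.03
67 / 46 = 1.46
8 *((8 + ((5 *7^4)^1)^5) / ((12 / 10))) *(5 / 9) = 24935083218003750313300 / 27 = 923521600666805567159.26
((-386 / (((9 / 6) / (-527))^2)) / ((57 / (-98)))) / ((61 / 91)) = 3824159470768 / 31293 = 122204949.05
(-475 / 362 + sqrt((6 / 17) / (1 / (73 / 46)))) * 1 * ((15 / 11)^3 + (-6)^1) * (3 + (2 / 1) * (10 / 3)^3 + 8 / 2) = 145284925 / 394218 - 305863 * sqrt(85629) / 425799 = 158.34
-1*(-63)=63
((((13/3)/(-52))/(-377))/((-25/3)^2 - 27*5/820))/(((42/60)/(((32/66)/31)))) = 6560/92020972043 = 0.00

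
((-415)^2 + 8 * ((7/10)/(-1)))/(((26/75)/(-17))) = -219579735/26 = -8445374.42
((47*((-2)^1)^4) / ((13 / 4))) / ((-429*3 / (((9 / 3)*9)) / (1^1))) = -9024 / 1859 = -4.85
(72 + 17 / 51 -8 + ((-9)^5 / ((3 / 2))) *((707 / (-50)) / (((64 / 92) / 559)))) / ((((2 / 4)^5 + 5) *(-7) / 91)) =-13955487604526 / 12075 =-1155733963.11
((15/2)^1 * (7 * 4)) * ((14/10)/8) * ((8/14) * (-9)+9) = 567/4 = 141.75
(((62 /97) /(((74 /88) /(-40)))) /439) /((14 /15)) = -818400 /11028997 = -0.07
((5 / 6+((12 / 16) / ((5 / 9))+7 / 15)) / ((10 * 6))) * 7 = 371 / 1200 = 0.31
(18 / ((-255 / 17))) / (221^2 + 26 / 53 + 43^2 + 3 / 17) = -1802 / 76120485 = -0.00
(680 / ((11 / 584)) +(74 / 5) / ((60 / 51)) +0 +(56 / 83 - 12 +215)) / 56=1657920027 / 2556400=648.54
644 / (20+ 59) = 644 / 79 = 8.15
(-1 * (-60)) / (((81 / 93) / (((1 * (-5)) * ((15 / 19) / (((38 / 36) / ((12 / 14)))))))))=-558000 / 2527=-220.82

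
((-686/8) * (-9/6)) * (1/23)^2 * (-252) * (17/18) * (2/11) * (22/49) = -2499/529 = -4.72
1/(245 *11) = 1/2695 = 0.00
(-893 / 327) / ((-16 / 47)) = 41971 / 5232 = 8.02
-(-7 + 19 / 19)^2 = -36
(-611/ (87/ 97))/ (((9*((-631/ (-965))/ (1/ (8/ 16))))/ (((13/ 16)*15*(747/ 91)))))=-23734951825/ 1024744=-23161.84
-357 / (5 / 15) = -1071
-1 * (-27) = 27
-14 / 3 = -4.67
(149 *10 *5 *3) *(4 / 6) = 14900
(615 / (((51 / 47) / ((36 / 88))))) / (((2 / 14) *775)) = 2.09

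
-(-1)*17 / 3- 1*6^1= -1 / 3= -0.33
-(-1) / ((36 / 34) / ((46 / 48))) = 391 / 432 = 0.91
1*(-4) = -4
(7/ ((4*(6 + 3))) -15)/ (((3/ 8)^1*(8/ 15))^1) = -74.03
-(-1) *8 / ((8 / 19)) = 19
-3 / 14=-0.21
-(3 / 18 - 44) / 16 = 263 / 96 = 2.74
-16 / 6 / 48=-1 / 18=-0.06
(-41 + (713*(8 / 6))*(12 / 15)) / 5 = 10793 / 75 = 143.91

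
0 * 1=0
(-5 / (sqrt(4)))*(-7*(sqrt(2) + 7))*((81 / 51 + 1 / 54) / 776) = 51625*sqrt(2) / 1424736 + 361375 / 1424736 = 0.30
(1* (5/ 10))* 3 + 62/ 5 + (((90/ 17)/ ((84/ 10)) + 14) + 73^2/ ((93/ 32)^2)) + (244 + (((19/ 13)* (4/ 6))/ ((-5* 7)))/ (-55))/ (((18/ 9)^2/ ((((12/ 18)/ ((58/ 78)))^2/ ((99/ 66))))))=692.15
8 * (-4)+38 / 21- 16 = -970 / 21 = -46.19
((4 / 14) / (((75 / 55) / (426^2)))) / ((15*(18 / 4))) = 887216 / 1575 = 563.31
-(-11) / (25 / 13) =143 / 25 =5.72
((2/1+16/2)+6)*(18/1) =288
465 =465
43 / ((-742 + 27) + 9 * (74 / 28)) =-602 / 9677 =-0.06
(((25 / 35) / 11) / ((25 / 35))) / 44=1 / 484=0.00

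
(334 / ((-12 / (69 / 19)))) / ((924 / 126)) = -11523 / 836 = -13.78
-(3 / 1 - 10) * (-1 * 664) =-4648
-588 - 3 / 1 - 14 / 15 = -8879 / 15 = -591.93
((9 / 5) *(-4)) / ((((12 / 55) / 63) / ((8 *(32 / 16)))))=-33264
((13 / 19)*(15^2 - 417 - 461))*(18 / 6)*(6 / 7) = -152802 / 133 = -1148.89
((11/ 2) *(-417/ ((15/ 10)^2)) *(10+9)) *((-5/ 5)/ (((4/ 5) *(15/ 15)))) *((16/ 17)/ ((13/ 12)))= 4648160/ 221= 21032.40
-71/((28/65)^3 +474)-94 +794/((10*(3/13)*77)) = -13485772857743/150374303310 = -89.68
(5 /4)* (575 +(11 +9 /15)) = 2933 /4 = 733.25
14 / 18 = 7 / 9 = 0.78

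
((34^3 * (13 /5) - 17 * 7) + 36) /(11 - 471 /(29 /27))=-14805573 /61990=-238.84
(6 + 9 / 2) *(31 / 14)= 93 / 4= 23.25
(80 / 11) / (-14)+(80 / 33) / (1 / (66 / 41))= 3.38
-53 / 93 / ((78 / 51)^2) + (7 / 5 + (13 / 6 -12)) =-909173 / 104780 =-8.68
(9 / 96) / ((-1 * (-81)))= 0.00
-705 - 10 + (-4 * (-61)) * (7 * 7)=11241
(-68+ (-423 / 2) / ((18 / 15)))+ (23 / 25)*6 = -23873 / 100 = -238.73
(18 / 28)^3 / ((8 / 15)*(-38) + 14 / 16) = -10935 / 798161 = -0.01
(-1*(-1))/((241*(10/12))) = 6/1205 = 0.00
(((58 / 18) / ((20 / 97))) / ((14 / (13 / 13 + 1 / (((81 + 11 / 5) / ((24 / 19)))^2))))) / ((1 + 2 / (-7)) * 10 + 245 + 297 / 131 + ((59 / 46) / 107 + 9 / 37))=0.00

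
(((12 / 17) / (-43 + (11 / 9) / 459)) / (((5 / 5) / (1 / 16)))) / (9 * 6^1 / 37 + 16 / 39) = -1051947 / 1916896624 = -0.00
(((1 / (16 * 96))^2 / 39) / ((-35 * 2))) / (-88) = 1 / 566797271040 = 0.00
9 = 9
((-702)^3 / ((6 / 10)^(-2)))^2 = 9694104380816491584 / 625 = 15510567009306386.53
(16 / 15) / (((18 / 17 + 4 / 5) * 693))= 136 / 164241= 0.00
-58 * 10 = -580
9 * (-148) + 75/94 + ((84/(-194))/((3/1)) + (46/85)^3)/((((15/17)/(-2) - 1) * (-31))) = -666053503594079/500339992250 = -1331.20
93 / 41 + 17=790 / 41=19.27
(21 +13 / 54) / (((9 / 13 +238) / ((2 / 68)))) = 14911 / 5697108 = 0.00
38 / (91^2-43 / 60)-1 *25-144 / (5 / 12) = -920590501 / 2484085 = -370.60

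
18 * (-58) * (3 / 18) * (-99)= 17226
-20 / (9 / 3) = -20 / 3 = -6.67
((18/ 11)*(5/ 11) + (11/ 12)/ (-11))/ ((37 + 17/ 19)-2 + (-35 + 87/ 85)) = 1548785/ 4498296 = 0.34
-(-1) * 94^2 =8836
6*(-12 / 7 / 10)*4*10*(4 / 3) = -384 / 7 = -54.86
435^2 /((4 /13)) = 2459925 /4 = 614981.25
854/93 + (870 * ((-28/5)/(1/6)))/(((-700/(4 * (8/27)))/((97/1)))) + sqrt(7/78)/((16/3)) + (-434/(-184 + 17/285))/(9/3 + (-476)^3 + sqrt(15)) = -8835 * sqrt(15)/43554750181498462973 + sqrt(546)/416 + 162362439521347513688761369/33754931390661308804075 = 4810.09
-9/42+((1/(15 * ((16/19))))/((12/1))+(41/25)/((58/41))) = 2781781/2923200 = 0.95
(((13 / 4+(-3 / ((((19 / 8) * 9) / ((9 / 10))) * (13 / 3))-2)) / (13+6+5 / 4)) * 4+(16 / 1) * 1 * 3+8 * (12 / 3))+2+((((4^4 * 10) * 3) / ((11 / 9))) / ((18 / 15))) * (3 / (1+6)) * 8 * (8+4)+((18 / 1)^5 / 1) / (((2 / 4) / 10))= 292755413801738 / 7702695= 38006881.20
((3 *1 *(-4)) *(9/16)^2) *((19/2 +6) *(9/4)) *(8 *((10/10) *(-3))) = 203391/64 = 3177.98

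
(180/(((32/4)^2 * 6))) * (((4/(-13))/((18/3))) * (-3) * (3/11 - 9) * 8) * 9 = -6480/143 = -45.31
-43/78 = -0.55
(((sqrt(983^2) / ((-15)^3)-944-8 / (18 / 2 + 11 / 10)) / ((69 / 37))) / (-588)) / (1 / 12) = 11919745471 / 1152498375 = 10.34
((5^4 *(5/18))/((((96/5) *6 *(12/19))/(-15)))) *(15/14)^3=-185546875/4214784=-44.02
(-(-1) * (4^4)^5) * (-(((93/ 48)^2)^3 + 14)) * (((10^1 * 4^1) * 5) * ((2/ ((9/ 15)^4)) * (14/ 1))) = -85816038031360000000/ 27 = -3178371778939259259.26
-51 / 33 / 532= -0.00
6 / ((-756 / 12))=-2 / 21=-0.10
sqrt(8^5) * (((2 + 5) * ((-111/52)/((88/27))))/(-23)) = 83916 * sqrt(2)/3289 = 36.08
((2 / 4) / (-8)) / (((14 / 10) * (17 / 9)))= -45 / 1904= -0.02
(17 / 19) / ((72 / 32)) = 0.40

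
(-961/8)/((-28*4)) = 961/896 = 1.07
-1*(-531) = 531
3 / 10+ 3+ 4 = 73 / 10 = 7.30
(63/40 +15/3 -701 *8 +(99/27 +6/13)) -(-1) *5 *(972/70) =-60364321/10920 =-5527.87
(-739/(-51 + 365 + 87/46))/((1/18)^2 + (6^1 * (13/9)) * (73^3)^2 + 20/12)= -11014056/6174897699320790143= -0.00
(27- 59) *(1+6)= -224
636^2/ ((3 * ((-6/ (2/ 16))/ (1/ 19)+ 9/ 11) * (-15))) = 494384/ 50115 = 9.86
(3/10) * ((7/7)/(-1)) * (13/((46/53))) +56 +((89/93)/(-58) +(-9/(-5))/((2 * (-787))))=50272090079/976367940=51.49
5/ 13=0.38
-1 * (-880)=880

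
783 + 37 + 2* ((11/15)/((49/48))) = 201252/245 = 821.44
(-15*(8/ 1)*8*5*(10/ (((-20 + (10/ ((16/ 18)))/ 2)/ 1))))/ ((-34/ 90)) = -3456000/ 391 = -8838.87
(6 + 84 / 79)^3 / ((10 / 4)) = 347482224 / 2465195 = 140.96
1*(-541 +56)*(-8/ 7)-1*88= 3264/ 7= 466.29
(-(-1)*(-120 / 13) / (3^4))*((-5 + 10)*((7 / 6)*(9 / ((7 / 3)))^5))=-567.54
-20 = -20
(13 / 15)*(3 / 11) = 13 / 55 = 0.24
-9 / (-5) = 9 / 5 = 1.80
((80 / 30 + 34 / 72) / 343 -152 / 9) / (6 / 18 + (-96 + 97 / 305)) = 21190485 / 119698768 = 0.18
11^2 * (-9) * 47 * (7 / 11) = -32571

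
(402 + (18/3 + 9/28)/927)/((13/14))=267551/618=432.93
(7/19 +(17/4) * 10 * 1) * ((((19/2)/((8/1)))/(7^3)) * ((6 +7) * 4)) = 21177/2744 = 7.72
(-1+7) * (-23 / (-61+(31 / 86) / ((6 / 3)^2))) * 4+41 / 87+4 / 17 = 13162619 / 1347369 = 9.77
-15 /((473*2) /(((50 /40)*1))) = -75 /3784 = -0.02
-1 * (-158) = 158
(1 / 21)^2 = 1 / 441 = 0.00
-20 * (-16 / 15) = 64 / 3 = 21.33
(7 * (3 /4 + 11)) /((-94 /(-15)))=105 /8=13.12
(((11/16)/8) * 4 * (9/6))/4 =33/256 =0.13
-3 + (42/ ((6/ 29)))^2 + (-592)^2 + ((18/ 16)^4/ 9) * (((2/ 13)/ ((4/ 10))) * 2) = 391670.14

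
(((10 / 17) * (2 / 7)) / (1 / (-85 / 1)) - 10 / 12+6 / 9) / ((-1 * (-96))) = -607 / 4032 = -0.15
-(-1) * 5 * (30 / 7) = 150 / 7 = 21.43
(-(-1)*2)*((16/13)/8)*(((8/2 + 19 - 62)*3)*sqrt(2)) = -36*sqrt(2) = -50.91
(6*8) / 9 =16 / 3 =5.33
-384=-384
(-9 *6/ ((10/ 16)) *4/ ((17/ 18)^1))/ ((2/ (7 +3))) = -31104/ 17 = -1829.65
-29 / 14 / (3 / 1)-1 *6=-281 / 42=-6.69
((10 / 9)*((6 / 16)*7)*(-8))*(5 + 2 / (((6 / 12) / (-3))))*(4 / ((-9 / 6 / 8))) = -31360 / 9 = -3484.44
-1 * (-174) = 174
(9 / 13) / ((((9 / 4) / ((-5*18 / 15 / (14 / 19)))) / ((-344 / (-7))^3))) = -9281329152 / 31213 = -297354.60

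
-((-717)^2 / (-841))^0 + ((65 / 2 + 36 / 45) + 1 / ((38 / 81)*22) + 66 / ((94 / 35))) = 11192593 / 196460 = 56.97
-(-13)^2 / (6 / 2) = -169 / 3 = -56.33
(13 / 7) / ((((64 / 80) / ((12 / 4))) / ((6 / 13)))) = 45 / 14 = 3.21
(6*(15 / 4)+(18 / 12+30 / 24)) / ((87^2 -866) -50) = 101 / 26612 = 0.00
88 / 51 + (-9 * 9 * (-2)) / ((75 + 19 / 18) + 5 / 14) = 472069 / 122757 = 3.85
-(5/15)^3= -1/27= -0.04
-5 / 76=-0.07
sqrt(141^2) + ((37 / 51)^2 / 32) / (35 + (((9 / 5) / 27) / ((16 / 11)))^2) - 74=39038424723 / 582658969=67.00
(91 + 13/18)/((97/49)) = 80899/1746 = 46.33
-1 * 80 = -80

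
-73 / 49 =-1.49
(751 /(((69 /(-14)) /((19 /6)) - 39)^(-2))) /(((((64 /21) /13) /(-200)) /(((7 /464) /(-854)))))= 183657406725 /9865408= 18616.30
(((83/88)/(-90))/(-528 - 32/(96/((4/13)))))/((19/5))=1079/206619072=0.00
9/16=0.56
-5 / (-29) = 5 / 29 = 0.17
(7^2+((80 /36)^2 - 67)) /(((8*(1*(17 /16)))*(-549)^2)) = -2116 /415029177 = -0.00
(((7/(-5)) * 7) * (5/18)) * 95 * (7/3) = -32585/54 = -603.43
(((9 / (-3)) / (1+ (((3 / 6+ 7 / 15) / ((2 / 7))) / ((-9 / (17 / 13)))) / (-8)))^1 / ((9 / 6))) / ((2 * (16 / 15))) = -52650 / 59611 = -0.88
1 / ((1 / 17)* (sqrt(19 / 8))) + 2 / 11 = 2 / 11 + 34* sqrt(38) / 19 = 11.21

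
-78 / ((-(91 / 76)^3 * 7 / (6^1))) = 15803136 / 405769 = 38.95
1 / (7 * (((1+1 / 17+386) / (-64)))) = -272 / 11515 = -0.02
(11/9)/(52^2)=11/24336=0.00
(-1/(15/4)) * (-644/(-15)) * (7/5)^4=-6184976/140625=-43.98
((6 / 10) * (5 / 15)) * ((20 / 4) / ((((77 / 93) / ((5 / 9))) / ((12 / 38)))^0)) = 1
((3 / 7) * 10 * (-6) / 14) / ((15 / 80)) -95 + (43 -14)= -3714 / 49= -75.80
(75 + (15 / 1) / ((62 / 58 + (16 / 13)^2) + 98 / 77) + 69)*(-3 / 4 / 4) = -27.73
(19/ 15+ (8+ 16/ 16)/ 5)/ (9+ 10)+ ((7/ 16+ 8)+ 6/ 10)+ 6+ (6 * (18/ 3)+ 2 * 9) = 315547/ 4560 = 69.20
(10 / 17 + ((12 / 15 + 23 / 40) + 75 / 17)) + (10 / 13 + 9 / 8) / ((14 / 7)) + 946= 198291 / 208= 953.32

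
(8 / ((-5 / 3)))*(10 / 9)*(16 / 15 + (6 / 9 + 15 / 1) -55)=9184 / 45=204.09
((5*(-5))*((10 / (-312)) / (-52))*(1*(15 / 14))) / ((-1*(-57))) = -0.00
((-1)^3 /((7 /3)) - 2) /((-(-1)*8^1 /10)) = -3.04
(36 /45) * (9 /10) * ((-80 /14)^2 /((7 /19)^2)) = 415872 /2401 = 173.21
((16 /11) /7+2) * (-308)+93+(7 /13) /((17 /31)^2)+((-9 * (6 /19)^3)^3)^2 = -228937521663166819947342641320 /391206455069252534438883637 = -585.21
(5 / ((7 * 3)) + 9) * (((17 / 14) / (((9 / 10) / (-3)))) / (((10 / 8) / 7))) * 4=-52768 / 63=-837.59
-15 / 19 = -0.79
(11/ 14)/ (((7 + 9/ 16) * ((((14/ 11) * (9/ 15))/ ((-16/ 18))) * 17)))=-160/ 22491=-0.01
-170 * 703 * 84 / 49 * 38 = -7785222.86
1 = 1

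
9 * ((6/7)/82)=0.09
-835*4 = -3340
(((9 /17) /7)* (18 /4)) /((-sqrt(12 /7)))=-27* sqrt(21) /476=-0.26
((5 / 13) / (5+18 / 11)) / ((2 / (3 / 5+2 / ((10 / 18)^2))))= 1947 / 9490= 0.21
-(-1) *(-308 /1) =-308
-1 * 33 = -33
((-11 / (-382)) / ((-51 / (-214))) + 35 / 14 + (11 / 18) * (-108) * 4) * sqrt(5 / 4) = -5092189 * sqrt(5) / 38964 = -292.23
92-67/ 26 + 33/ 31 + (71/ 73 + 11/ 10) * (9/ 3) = 14224881/ 147095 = 96.71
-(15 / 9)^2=-25 / 9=-2.78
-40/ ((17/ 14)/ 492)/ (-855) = 18368/ 969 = 18.96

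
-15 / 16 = -0.94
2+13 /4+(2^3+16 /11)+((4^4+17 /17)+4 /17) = 203411 /748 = 271.94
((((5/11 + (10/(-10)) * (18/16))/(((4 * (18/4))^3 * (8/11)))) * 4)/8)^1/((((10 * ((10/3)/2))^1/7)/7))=-2891/12441600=-0.00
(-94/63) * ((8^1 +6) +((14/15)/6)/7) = -59314/2835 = -20.92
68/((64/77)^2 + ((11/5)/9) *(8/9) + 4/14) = 81642330/1433351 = 56.96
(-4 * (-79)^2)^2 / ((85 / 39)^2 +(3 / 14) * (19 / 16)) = 212327174352384 / 1705097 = 124524982.66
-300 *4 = -1200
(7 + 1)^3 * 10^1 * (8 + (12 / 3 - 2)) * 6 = 307200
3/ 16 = 0.19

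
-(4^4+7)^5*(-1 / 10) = 1258284197543 / 10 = 125828419754.30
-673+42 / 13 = -8707 / 13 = -669.77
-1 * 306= -306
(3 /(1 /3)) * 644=5796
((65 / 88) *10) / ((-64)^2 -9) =325 / 179828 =0.00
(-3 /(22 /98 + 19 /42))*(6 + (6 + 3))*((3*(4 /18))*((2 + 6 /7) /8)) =-3150 /199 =-15.83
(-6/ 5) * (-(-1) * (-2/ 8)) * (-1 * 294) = -441/ 5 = -88.20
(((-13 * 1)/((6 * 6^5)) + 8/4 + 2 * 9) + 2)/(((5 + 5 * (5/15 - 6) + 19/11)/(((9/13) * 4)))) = -11290609/4004208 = -2.82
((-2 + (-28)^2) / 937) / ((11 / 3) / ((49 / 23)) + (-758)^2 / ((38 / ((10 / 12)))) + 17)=728042 / 11007980007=0.00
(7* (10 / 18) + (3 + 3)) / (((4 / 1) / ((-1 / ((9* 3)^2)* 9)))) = -89 / 2916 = -0.03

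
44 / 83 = 0.53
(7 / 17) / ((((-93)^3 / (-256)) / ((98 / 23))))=175616 / 314503587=0.00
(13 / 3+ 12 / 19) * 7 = 1981 / 57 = 34.75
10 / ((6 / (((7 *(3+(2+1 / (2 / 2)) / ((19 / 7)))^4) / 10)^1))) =43184232 / 130321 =331.37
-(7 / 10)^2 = -49 / 100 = -0.49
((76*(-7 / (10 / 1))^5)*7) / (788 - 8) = -2235331 / 19500000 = -0.11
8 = 8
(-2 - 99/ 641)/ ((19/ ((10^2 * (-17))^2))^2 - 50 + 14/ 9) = 103808250900000000/ 2334211499597917391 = 0.04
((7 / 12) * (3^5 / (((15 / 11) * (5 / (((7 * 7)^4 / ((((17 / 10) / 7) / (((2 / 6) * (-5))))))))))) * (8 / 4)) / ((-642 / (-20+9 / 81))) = -556193765281 / 10914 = -50961495.81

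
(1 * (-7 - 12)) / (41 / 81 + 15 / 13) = -1053 / 92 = -11.45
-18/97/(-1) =18/97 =0.19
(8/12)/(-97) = -2/291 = -0.01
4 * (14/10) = 28/5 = 5.60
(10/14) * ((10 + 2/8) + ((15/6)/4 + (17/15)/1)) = 1441/168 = 8.58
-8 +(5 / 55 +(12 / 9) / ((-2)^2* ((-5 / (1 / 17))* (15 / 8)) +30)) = -317203 / 40095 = -7.91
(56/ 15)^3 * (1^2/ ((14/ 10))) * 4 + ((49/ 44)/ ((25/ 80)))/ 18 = 1105342/ 7425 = 148.87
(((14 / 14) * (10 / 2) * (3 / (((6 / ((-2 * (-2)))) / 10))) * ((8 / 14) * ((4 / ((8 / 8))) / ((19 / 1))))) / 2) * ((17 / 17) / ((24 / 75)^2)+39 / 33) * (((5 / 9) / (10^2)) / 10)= 367 / 10032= 0.04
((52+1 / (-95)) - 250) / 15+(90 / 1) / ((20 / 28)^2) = 232559 / 1425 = 163.20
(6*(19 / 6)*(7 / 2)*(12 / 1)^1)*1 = 798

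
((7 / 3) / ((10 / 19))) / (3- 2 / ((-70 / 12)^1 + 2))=3059 / 2430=1.26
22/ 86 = 11/ 43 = 0.26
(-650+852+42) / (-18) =-122 / 9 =-13.56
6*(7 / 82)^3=1029 / 275684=0.00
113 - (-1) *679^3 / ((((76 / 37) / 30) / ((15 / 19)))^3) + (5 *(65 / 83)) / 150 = 479899676052.47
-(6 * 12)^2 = -5184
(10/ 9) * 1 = 10/ 9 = 1.11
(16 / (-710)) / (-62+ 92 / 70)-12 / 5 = -2.40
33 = 33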